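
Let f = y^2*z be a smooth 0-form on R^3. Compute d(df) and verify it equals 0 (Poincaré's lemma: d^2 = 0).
d(df) = 0

Step 1: df = sum_i (∂f/∂x_i) dx_i = (0) dx + (2*y*z) dy + (y^2) dz.
Step 2: Apply d again. Using the 1-form formula, the coefficient of dx ∧ dy in d(df) is ∂^2 f/∂x ∂y - ∂^2 f/∂y ∂x = (0) - (0) = 0 (equality of mixed partials for smooth f).
Similarly for dx ∧ dz and dy ∧ dz — all coefficients vanish. So d(df) = 0.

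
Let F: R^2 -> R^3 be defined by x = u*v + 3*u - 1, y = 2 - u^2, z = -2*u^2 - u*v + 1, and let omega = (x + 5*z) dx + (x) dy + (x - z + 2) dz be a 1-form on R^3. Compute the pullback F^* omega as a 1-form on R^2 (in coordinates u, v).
F^* omega = (-8*u^3 - 22*u^2*v - 48*u^2 - 6*u*v^2 - 12*u*v + 11*u + 4*v + 12) du + (2*u*(-6*u^2 - 3*u*v + 2)) dv

Using F^*(f dg) = (f ∘ F) d(g ∘ F), substitute each coordinate x_i by F_i(u, v) in f_i, and replace dx_i by d F_i = (∂F_i/∂u) du + (∂F_i/∂v) dv.
  For the x component: f_1(F) = -10*u^2 - 4*u*v + 3*u + 4; d F_1 = (v + 3) du + (u) dv
  For the y component: f_2(F) = u*v + 3*u - 1; d F_2 = (-2*u) du + (0) dv
  For the z component: f_3(F) = u*(2*u + 2*v + 3); d F_3 = (-4*u - v) du + (-u) dv
Combining and collecting du, dv coefficients:
  coeff of du: -8*u^3 - 22*u^2*v - 48*u^2 - 6*u*v^2 - 12*u*v + 11*u + 4*v + 12
  coeff of dv: 2*u*(-6*u^2 - 3*u*v + 2)
F^* omega = (-8*u^3 - 22*u^2*v - 48*u^2 - 6*u*v^2 - 12*u*v + 11*u + 4*v + 12) du + (2*u*(-6*u^2 - 3*u*v + 2)) dv.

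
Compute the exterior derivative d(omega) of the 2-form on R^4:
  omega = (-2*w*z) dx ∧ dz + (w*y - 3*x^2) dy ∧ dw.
d(omega) = (-2*z) dx ∧ dz ∧ dw + (-6*x) dx ∧ dy ∧ dw

For a 2-form omega = sum_{i<j} g_{ij} dx_i ∧ dx_j, the exterior derivative is
  d(omega) = sum_{i<j} d(g_{ij}) ∧ dx_i ∧ dx_j = sum_{i<j, k} (∂g_{ij}/∂x_k) dx_k ∧ dx_i ∧ dx_j.
Expand each term, using dx_k ∧ dx_i ∧ dx_j = sgn(permutation) dx_{(a)} ∧ dx_{(b)} ∧ dx_{(c)} with (a < b < c) sorted:
  d(-2*w*z) includes (∂/∂w)(-2*w*z) dw = (-2*z) dw, which multiplied by dx ∧ dz gives (-2*z) dx ∧ dz ∧ dw
  d(w*y - 3*x^2) includes (∂/∂x)(w*y - 3*x^2) dx = (-6*x) dx, which multiplied by dy ∧ dw gives (-6*x) dx ∧ dy ∧ dw
Collecting like 3-forms: d(omega) = (-2*z) dx ∧ dz ∧ dw + (-6*x) dx ∧ dy ∧ dw.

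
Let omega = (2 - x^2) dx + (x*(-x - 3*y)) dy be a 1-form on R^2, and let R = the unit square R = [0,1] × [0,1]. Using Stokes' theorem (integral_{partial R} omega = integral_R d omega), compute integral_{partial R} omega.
integral_(partial R) omega = -5/2

Stokes: integral_partial_R omega = integral_R d omega with d omega = (∂Q/∂x - ∂P/∂y) dx ∧ dy.
  ∂Q/∂x = -2*x - 3*y
  ∂P/∂y = 0
  integrand = ∂Q/∂x - ∂P/∂y = -2*x - 3*y.
Integrating over R: integral_0^1 integral_0^1 (-2*x - 3*y) dx dy = -5/2.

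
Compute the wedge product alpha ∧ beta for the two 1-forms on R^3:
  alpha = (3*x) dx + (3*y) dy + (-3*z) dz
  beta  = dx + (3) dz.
alpha ∧ beta = (9*x + 3*z) dx ∧ dz + (-3*y) dx ∧ dy + (9*y) dy ∧ dz

Distribute the wedge, using dx_i ∧ dx_j = -dx_j ∧ dx_i and dx_i ∧ dx_i = 0. For each pair (i, j) with i < j, the coefficient of dx_i ∧ dx_j in alpha ∧ beta is (alpha_i * beta_j - alpha_j * beta_i). Collecting: alpha ∧ beta = (9*x + 3*z) dx ∧ dz + (-3*y) dx ∧ dy + (9*y) dy ∧ dz.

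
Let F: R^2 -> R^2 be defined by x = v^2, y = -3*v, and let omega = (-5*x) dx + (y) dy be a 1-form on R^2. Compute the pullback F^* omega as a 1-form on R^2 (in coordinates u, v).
F^* omega = (v*(9 - 10*v^2)) dv

Using F^*(f dg) = (f ∘ F) d(g ∘ F), substitute each coordinate x_i by F_i(u, v) in f_i, and replace dx_i by d F_i = (∂F_i/∂u) du + (∂F_i/∂v) dv.
  For the x component: f_1(F) = -5*v^2; d F_1 = (0) du + (2*v) dv
  For the y component: f_2(F) = -3*v; d F_2 = (0) du + (-3) dv
Combining and collecting du, dv coefficients:
  coeff of du: 0
  coeff of dv: v*(9 - 10*v^2)
F^* omega = (v*(9 - 10*v^2)) dv.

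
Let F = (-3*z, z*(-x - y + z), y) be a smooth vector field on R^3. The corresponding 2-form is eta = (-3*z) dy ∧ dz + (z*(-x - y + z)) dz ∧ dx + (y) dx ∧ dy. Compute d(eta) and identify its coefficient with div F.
d(eta) = (-z) dx ∧ dy ∧ dz; div F = -z

For a 2-form in R^3 of the form above, applying d gives a 3-form with coefficient ∂P/∂x + ∂Q/∂y + ∂R/∂z:
  ∂P/∂x = 0
  ∂Q/∂y = -z
  ∂R/∂z = 0
Sum = -z, which is exactly div F.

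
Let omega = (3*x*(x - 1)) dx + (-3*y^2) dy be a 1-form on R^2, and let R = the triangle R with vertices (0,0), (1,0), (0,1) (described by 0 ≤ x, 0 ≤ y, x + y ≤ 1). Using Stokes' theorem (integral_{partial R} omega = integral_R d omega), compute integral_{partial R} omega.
integral_(partial R) omega = 0

Stokes: integral_partial_R omega = integral_R d omega with d omega = (∂Q/∂x - ∂P/∂y) dx ∧ dy.
  ∂Q/∂x = 0
  ∂P/∂y = 0
  integrand = ∂Q/∂x - ∂P/∂y = 0.
Integrating over R: integral_0^1 integral_0^{1-x} (0) dy dx = 0.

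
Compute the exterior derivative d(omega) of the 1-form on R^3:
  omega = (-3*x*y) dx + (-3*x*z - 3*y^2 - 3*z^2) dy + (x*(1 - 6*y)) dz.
d(omega) = (3*x - 3*z) dx ∧ dy + (1 - 6*y) dx ∧ dz + (-3*x + 6*z) dy ∧ dz

For a 1-form omega = sum_i f_i dx_i, the exterior derivative is
  d(omega) = sum_{i < j} (∂f_j/∂x_i - ∂f_i/∂x_j) dx_i ∧ dx_j.
  coefficient of dx ∧ dy: ∂f_2/∂x - ∂f_1/∂y = ∂(-3*x*z - 3*y^2 - 3*z^2)/∂x - ∂(-3*x*y)/∂y = 3*x - 3*z
  coefficient of dx ∧ dz: ∂f_3/∂x - ∂f_1/∂z = ∂(x*(1 - 6*y))/∂x - ∂(-3*x*y)/∂z = 1 - 6*y
  coefficient of dy ∧ dz: ∂f_3/∂y - ∂f_2/∂z = ∂(x*(1 - 6*y))/∂y - ∂(-3*x*z - 3*y^2 - 3*z^2)/∂z = -3*x + 6*z
Assembling: d(omega) = (3*x - 3*z) dx ∧ dy + (1 - 6*y) dx ∧ dz + (-3*x + 6*z) dy ∧ dz.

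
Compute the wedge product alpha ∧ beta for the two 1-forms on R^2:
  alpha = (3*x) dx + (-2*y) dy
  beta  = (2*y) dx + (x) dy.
alpha ∧ beta = (3*x^2 + 4*y^2) dx ∧ dy

Distribute the wedge, using dx_i ∧ dx_j = -dx_j ∧ dx_i and dx_i ∧ dx_i = 0. For each pair (i, j) with i < j, the coefficient of dx_i ∧ dx_j in alpha ∧ beta is (alpha_i * beta_j - alpha_j * beta_i). Collecting: alpha ∧ beta = (3*x^2 + 4*y^2) dx ∧ dy.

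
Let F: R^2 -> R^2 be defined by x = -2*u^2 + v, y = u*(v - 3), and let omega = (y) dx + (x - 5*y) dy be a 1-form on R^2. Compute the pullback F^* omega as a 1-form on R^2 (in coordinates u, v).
F^* omega = (-6*u^2*v + 18*u^2 - 5*u*v^2 + 30*u*v - 45*u + v^2 - 3*v) du + (u*(-2*u^2 - 5*u*v + 15*u + 2*v - 3)) dv

Using F^*(f dg) = (f ∘ F) d(g ∘ F), substitute each coordinate x_i by F_i(u, v) in f_i, and replace dx_i by d F_i = (∂F_i/∂u) du + (∂F_i/∂v) dv.
  For the x component: f_1(F) = u*(v - 3); d F_1 = (-4*u) du + (1) dv
  For the y component: f_2(F) = -2*u^2 - 5*u*v + 15*u + v; d F_2 = (v - 3) du + (u) dv
Combining and collecting du, dv coefficients:
  coeff of du: -6*u^2*v + 18*u^2 - 5*u*v^2 + 30*u*v - 45*u + v^2 - 3*v
  coeff of dv: u*(-2*u^2 - 5*u*v + 15*u + 2*v - 3)
F^* omega = (-6*u^2*v + 18*u^2 - 5*u*v^2 + 30*u*v - 45*u + v^2 - 3*v) du + (u*(-2*u^2 - 5*u*v + 15*u + 2*v - 3)) dv.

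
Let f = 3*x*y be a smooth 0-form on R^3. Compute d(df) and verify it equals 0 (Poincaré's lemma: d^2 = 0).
d(df) = 0

Step 1: df = sum_i (∂f/∂x_i) dx_i = (3*y) dx + (3*x) dy + (0) dz.
Step 2: Apply d again. Using the 1-form formula, the coefficient of dx ∧ dy in d(df) is ∂^2 f/∂x ∂y - ∂^2 f/∂y ∂x = (3) - (3) = 0 (equality of mixed partials for smooth f).
Similarly for dx ∧ dz and dy ∧ dz — all coefficients vanish. So d(df) = 0.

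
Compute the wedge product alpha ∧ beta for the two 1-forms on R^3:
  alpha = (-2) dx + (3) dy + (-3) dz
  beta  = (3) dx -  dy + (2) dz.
alpha ∧ beta = (-7) dx ∧ dy + (5) dx ∧ dz + (3) dy ∧ dz

Distribute the wedge, using dx_i ∧ dx_j = -dx_j ∧ dx_i and dx_i ∧ dx_i = 0. For each pair (i, j) with i < j, the coefficient of dx_i ∧ dx_j in alpha ∧ beta is (alpha_i * beta_j - alpha_j * beta_i). Collecting: alpha ∧ beta = (-7) dx ∧ dy + (5) dx ∧ dz + (3) dy ∧ dz.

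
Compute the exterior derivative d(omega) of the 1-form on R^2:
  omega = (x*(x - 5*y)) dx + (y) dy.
d(omega) = (5*x) dx ∧ dy

For a 1-form omega = sum_i f_i dx_i, the exterior derivative is
  d(omega) = sum_{i < j} (∂f_j/∂x_i - ∂f_i/∂x_j) dx_i ∧ dx_j.
  coefficient of dx ∧ dy: ∂f_2/∂x - ∂f_1/∂y = ∂(y)/∂x - ∂(x*(x - 5*y))/∂y = 5*x
Assembling: d(omega) = (5*x) dx ∧ dy.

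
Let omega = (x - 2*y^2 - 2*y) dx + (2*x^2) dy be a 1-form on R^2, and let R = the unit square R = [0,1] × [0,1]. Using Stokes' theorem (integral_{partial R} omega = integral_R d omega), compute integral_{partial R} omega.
integral_(partial R) omega = 6

Stokes: integral_partial_R omega = integral_R d omega with d omega = (∂Q/∂x - ∂P/∂y) dx ∧ dy.
  ∂Q/∂x = 4*x
  ∂P/∂y = -4*y - 2
  integrand = ∂Q/∂x - ∂P/∂y = 4*x + 4*y + 2.
Integrating over R: integral_0^1 integral_0^1 (4*x + 4*y + 2) dx dy = 6.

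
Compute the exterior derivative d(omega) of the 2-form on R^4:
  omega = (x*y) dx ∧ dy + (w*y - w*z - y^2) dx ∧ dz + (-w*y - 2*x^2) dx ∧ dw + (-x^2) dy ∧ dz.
d(omega) = (-w - 2*x + 2*y) dx ∧ dy ∧ dz + (y - z) dx ∧ dz ∧ dw + (w) dx ∧ dy ∧ dw

For a 2-form omega = sum_{i<j} g_{ij} dx_i ∧ dx_j, the exterior derivative is
  d(omega) = sum_{i<j} d(g_{ij}) ∧ dx_i ∧ dx_j = sum_{i<j, k} (∂g_{ij}/∂x_k) dx_k ∧ dx_i ∧ dx_j.
Expand each term, using dx_k ∧ dx_i ∧ dx_j = sgn(permutation) dx_{(a)} ∧ dx_{(b)} ∧ dx_{(c)} with (a < b < c) sorted:
  d(w*y - w*z - y^2) includes (∂/∂y)(w*y - w*z - y^2) dy = (w - 2*y) dy, which multiplied by dx ∧ dz gives (-w + 2*y) dx ∧ dy ∧ dz
  d(w*y - w*z - y^2) includes (∂/∂w)(w*y - w*z - y^2) dw = (y - z) dw, which multiplied by dx ∧ dz gives (y - z) dx ∧ dz ∧ dw
  d(-w*y - 2*x^2) includes (∂/∂y)(-w*y - 2*x^2) dy = (-w) dy, which multiplied by dx ∧ dw gives (w) dx ∧ dy ∧ dw
  d(-x^2) includes (∂/∂x)(-x^2) dx = (-2*x) dx, which multiplied by dy ∧ dz gives (-2*x) dx ∧ dy ∧ dz
Collecting like 3-forms: d(omega) = (-w - 2*x + 2*y) dx ∧ dy ∧ dz + (y - z) dx ∧ dz ∧ dw + (w) dx ∧ dy ∧ dw.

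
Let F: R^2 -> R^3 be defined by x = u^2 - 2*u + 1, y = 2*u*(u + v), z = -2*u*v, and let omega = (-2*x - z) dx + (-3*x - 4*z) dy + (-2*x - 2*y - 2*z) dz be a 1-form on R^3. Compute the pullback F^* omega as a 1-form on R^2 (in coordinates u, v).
F^* omega = (-16*u^3 + 42*u^2*v + 36*u^2 + 16*u*v^2 - 24*u - 2*v + 4) du + (2*u*(3*u^2 + 8*u*v + 2*u - 1)) dv

Using F^*(f dg) = (f ∘ F) d(g ∘ F), substitute each coordinate x_i by F_i(u, v) in f_i, and replace dx_i by d F_i = (∂F_i/∂u) du + (∂F_i/∂v) dv.
  For the x component: f_1(F) = -2*u^2 + 2*u*v + 4*u - 2; d F_1 = (2*u - 2) du + (0) dv
  For the y component: f_2(F) = -3*u^2 + 8*u*v + 6*u - 3; d F_2 = (4*u + 2*v) du + (2*u) dv
  For the z component: f_3(F) = -6*u^2 + 4*u - 2; d F_3 = (-2*v) du + (-2*u) dv
Combining and collecting du, dv coefficients:
  coeff of du: -16*u^3 + 42*u^2*v + 36*u^2 + 16*u*v^2 - 24*u - 2*v + 4
  coeff of dv: 2*u*(3*u^2 + 8*u*v + 2*u - 1)
F^* omega = (-16*u^3 + 42*u^2*v + 36*u^2 + 16*u*v^2 - 24*u - 2*v + 4) du + (2*u*(3*u^2 + 8*u*v + 2*u - 1)) dv.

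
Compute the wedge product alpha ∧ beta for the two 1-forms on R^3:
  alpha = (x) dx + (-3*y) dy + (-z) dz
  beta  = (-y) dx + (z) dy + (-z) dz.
alpha ∧ beta = (x*z - 3*y^2) dx ∧ dy + (-z*(x + y)) dx ∧ dz + (z*(3*y + z)) dy ∧ dz

Distribute the wedge, using dx_i ∧ dx_j = -dx_j ∧ dx_i and dx_i ∧ dx_i = 0. For each pair (i, j) with i < j, the coefficient of dx_i ∧ dx_j in alpha ∧ beta is (alpha_i * beta_j - alpha_j * beta_i). Collecting: alpha ∧ beta = (x*z - 3*y^2) dx ∧ dy + (-z*(x + y)) dx ∧ dz + (z*(3*y + z)) dy ∧ dz.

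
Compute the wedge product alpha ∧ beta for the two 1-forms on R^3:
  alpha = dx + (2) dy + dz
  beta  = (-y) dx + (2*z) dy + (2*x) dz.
alpha ∧ beta = (2*y + 2*z) dx ∧ dy + (2*x + y) dx ∧ dz + (4*x - 2*z) dy ∧ dz

Distribute the wedge, using dx_i ∧ dx_j = -dx_j ∧ dx_i and dx_i ∧ dx_i = 0. For each pair (i, j) with i < j, the coefficient of dx_i ∧ dx_j in alpha ∧ beta is (alpha_i * beta_j - alpha_j * beta_i). Collecting: alpha ∧ beta = (2*y + 2*z) dx ∧ dy + (2*x + y) dx ∧ dz + (4*x - 2*z) dy ∧ dz.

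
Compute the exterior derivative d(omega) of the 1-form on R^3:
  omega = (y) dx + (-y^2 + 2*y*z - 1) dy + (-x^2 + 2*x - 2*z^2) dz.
d(omega) = (-1) dx ∧ dy + (2 - 2*x) dx ∧ dz + (-2*y) dy ∧ dz

For a 1-form omega = sum_i f_i dx_i, the exterior derivative is
  d(omega) = sum_{i < j} (∂f_j/∂x_i - ∂f_i/∂x_j) dx_i ∧ dx_j.
  coefficient of dx ∧ dy: ∂f_2/∂x - ∂f_1/∂y = ∂(-y^2 + 2*y*z - 1)/∂x - ∂(y)/∂y = -1
  coefficient of dx ∧ dz: ∂f_3/∂x - ∂f_1/∂z = ∂(-x^2 + 2*x - 2*z^2)/∂x - ∂(y)/∂z = 2 - 2*x
  coefficient of dy ∧ dz: ∂f_3/∂y - ∂f_2/∂z = ∂(-x^2 + 2*x - 2*z^2)/∂y - ∂(-y^2 + 2*y*z - 1)/∂z = -2*y
Assembling: d(omega) = (-1) dx ∧ dy + (2 - 2*x) dx ∧ dz + (-2*y) dy ∧ dz.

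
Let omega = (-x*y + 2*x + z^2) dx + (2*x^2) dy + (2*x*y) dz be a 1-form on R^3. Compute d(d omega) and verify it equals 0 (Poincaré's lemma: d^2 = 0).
d(d omega) = 0

Step 1: d omega = sum_{i<j} (∂f_j/∂x_i - ∂f_i/∂x_j) dx_i ∧ dx_j:
  coeff of dx ∧ dy: 5*x
  coeff of dx ∧ dz: 2*y - 2*z
  coeff of dy ∧ dz: 2*x
Step 2: Apply d again to each 2-form coefficient. The only possible 3-form in R^3 is dx ∧ dy ∧ dz, with coefficient
  ∂(coeff of dy∧dz)/∂x - ∂(coeff of dx∧dz)/∂y + ∂(coeff of dx∧dy)/∂z
  = ∂/∂x (2*x) - ∂/∂y (2*y - 2*z) + ∂/∂z (5*x).
Each of these terms simplifies to sums of mixed partials that cancel in pairs. The result is 0 (by equality of mixed partials for smooth functions — Schwarz / Clairaut).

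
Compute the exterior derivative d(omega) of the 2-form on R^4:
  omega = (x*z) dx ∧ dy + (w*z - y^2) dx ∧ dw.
d(omega) = (x) dx ∧ dy ∧ dz + (2*y) dx ∧ dy ∧ dw + (-w) dx ∧ dz ∧ dw

For a 2-form omega = sum_{i<j} g_{ij} dx_i ∧ dx_j, the exterior derivative is
  d(omega) = sum_{i<j} d(g_{ij}) ∧ dx_i ∧ dx_j = sum_{i<j, k} (∂g_{ij}/∂x_k) dx_k ∧ dx_i ∧ dx_j.
Expand each term, using dx_k ∧ dx_i ∧ dx_j = sgn(permutation) dx_{(a)} ∧ dx_{(b)} ∧ dx_{(c)} with (a < b < c) sorted:
  d(x*z) includes (∂/∂z)(x*z) dz = (x) dz, which multiplied by dx ∧ dy gives (x) dx ∧ dy ∧ dz
  d(w*z - y^2) includes (∂/∂y)(w*z - y^2) dy = (-2*y) dy, which multiplied by dx ∧ dw gives (2*y) dx ∧ dy ∧ dw
  d(w*z - y^2) includes (∂/∂z)(w*z - y^2) dz = (w) dz, which multiplied by dx ∧ dw gives (-w) dx ∧ dz ∧ dw
Collecting like 3-forms: d(omega) = (x) dx ∧ dy ∧ dz + (2*y) dx ∧ dy ∧ dw + (-w) dx ∧ dz ∧ dw.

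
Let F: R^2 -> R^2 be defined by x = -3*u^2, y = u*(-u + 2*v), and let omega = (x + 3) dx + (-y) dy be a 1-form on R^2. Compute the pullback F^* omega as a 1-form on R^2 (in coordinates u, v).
F^* omega = (2*u*(8*u^2 + 3*u*v - 2*v^2 - 9)) du + (2*u^2*(u - 2*v)) dv

Using F^*(f dg) = (f ∘ F) d(g ∘ F), substitute each coordinate x_i by F_i(u, v) in f_i, and replace dx_i by d F_i = (∂F_i/∂u) du + (∂F_i/∂v) dv.
  For the x component: f_1(F) = 3 - 3*u^2; d F_1 = (-6*u) du + (0) dv
  For the y component: f_2(F) = u*(u - 2*v); d F_2 = (-2*u + 2*v) du + (2*u) dv
Combining and collecting du, dv coefficients:
  coeff of du: 2*u*(8*u^2 + 3*u*v - 2*v^2 - 9)
  coeff of dv: 2*u^2*(u - 2*v)
F^* omega = (2*u*(8*u^2 + 3*u*v - 2*v^2 - 9)) du + (2*u^2*(u - 2*v)) dv.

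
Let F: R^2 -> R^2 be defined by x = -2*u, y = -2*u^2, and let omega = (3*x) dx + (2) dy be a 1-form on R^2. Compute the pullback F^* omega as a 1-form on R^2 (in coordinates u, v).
F^* omega = (4*u) du

Using F^*(f dg) = (f ∘ F) d(g ∘ F), substitute each coordinate x_i by F_i(u, v) in f_i, and replace dx_i by d F_i = (∂F_i/∂u) du + (∂F_i/∂v) dv.
  For the x component: f_1(F) = -6*u; d F_1 = (-2) du + (0) dv
  For the y component: f_2(F) = 2; d F_2 = (-4*u) du + (0) dv
Combining and collecting du, dv coefficients:
  coeff of du: 4*u
  coeff of dv: 0
F^* omega = (4*u) du.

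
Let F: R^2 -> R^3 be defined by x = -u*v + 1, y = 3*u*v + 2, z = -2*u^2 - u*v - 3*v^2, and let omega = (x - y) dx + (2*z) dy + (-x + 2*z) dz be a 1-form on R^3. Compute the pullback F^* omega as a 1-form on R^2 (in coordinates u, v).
F^* omega = (16*u^3 - 4*u^2*v + 23*u*v^2 + 4*u - 12*v^3 + 2*v) du + (-8*u^3 + 23*u^2*v - 6*u*v^2 + 2*u + 36*v^3 + 6*v) dv

Using F^*(f dg) = (f ∘ F) d(g ∘ F), substitute each coordinate x_i by F_i(u, v) in f_i, and replace dx_i by d F_i = (∂F_i/∂u) du + (∂F_i/∂v) dv.
  For the x component: f_1(F) = -4*u*v - 1; d F_1 = (-v) du + (-u) dv
  For the y component: f_2(F) = -4*u^2 - 2*u*v - 6*v^2; d F_2 = (3*v) du + (3*u) dv
  For the z component: f_3(F) = -4*u^2 - u*v - 6*v^2 - 1; d F_3 = (-4*u - v) du + (-u - 6*v) dv
Combining and collecting du, dv coefficients:
  coeff of du: 16*u^3 - 4*u^2*v + 23*u*v^2 + 4*u - 12*v^3 + 2*v
  coeff of dv: -8*u^3 + 23*u^2*v - 6*u*v^2 + 2*u + 36*v^3 + 6*v
F^* omega = (16*u^3 - 4*u^2*v + 23*u*v^2 + 4*u - 12*v^3 + 2*v) du + (-8*u^3 + 23*u^2*v - 6*u*v^2 + 2*u + 36*v^3 + 6*v) dv.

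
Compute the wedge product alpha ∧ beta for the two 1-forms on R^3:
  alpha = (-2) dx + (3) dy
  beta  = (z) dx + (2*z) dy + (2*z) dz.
alpha ∧ beta = (-7*z) dx ∧ dy + (-4*z) dx ∧ dz + (6*z) dy ∧ dz

Distribute the wedge, using dx_i ∧ dx_j = -dx_j ∧ dx_i and dx_i ∧ dx_i = 0. For each pair (i, j) with i < j, the coefficient of dx_i ∧ dx_j in alpha ∧ beta is (alpha_i * beta_j - alpha_j * beta_i). Collecting: alpha ∧ beta = (-7*z) dx ∧ dy + (-4*z) dx ∧ dz + (6*z) dy ∧ dz.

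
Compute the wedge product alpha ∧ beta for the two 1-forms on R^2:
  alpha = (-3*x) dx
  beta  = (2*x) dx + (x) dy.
alpha ∧ beta = (-3*x^2) dx ∧ dy

Distribute the wedge, using dx_i ∧ dx_j = -dx_j ∧ dx_i and dx_i ∧ dx_i = 0. For each pair (i, j) with i < j, the coefficient of dx_i ∧ dx_j in alpha ∧ beta is (alpha_i * beta_j - alpha_j * beta_i). Collecting: alpha ∧ beta = (-3*x^2) dx ∧ dy.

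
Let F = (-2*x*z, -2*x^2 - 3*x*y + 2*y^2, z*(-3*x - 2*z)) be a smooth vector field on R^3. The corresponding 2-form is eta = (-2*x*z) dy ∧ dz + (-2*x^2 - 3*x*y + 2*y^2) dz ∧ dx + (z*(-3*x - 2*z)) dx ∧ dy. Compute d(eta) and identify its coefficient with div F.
d(eta) = (-6*x + 4*y - 6*z) dx ∧ dy ∧ dz; div F = -6*x + 4*y - 6*z

For a 2-form in R^3 of the form above, applying d gives a 3-form with coefficient ∂P/∂x + ∂Q/∂y + ∂R/∂z:
  ∂P/∂x = -2*z
  ∂Q/∂y = -3*x + 4*y
  ∂R/∂z = -3*x - 4*z
Sum = -6*x + 4*y - 6*z, which is exactly div F.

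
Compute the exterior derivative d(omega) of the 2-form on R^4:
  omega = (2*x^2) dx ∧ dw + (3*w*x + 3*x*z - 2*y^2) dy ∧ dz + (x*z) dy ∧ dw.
d(omega) = (3*w + 3*z) dx ∧ dy ∧ dz + (2*x) dy ∧ dz ∧ dw + (z) dx ∧ dy ∧ dw

For a 2-form omega = sum_{i<j} g_{ij} dx_i ∧ dx_j, the exterior derivative is
  d(omega) = sum_{i<j} d(g_{ij}) ∧ dx_i ∧ dx_j = sum_{i<j, k} (∂g_{ij}/∂x_k) dx_k ∧ dx_i ∧ dx_j.
Expand each term, using dx_k ∧ dx_i ∧ dx_j = sgn(permutation) dx_{(a)} ∧ dx_{(b)} ∧ dx_{(c)} with (a < b < c) sorted:
  d(3*w*x + 3*x*z - 2*y^2) includes (∂/∂x)(3*w*x + 3*x*z - 2*y^2) dx = (3*w + 3*z) dx, which multiplied by dy ∧ dz gives (3*w + 3*z) dx ∧ dy ∧ dz
  d(3*w*x + 3*x*z - 2*y^2) includes (∂/∂w)(3*w*x + 3*x*z - 2*y^2) dw = (3*x) dw, which multiplied by dy ∧ dz gives (3*x) dy ∧ dz ∧ dw
  d(x*z) includes (∂/∂x)(x*z) dx = (z) dx, which multiplied by dy ∧ dw gives (z) dx ∧ dy ∧ dw
  d(x*z) includes (∂/∂z)(x*z) dz = (x) dz, which multiplied by dy ∧ dw gives (-x) dy ∧ dz ∧ dw
Collecting like 3-forms: d(omega) = (3*w + 3*z) dx ∧ dy ∧ dz + (2*x) dy ∧ dz ∧ dw + (z) dx ∧ dy ∧ dw.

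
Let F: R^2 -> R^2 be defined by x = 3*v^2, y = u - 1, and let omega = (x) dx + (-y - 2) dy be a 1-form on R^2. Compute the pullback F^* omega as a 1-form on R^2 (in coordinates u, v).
F^* omega = (-u - 1) du + (18*v^3) dv

Using F^*(f dg) = (f ∘ F) d(g ∘ F), substitute each coordinate x_i by F_i(u, v) in f_i, and replace dx_i by d F_i = (∂F_i/∂u) du + (∂F_i/∂v) dv.
  For the x component: f_1(F) = 3*v^2; d F_1 = (0) du + (6*v) dv
  For the y component: f_2(F) = -u - 1; d F_2 = (1) du + (0) dv
Combining and collecting du, dv coefficients:
  coeff of du: -u - 1
  coeff of dv: 18*v^3
F^* omega = (-u - 1) du + (18*v^3) dv.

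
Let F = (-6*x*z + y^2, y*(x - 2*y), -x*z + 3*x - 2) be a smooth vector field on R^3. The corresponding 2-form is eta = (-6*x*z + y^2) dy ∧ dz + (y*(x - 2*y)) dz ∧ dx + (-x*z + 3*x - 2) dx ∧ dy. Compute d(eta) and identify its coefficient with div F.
d(eta) = (-4*y - 6*z) dx ∧ dy ∧ dz; div F = -4*y - 6*z

For a 2-form in R^3 of the form above, applying d gives a 3-form with coefficient ∂P/∂x + ∂Q/∂y + ∂R/∂z:
  ∂P/∂x = -6*z
  ∂Q/∂y = x - 4*y
  ∂R/∂z = -x
Sum = -4*y - 6*z, which is exactly div F.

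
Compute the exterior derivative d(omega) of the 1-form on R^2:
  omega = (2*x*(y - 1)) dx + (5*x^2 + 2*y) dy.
d(omega) = (8*x) dx ∧ dy

For a 1-form omega = sum_i f_i dx_i, the exterior derivative is
  d(omega) = sum_{i < j} (∂f_j/∂x_i - ∂f_i/∂x_j) dx_i ∧ dx_j.
  coefficient of dx ∧ dy: ∂f_2/∂x - ∂f_1/∂y = ∂(5*x^2 + 2*y)/∂x - ∂(2*x*(y - 1))/∂y = 8*x
Assembling: d(omega) = (8*x) dx ∧ dy.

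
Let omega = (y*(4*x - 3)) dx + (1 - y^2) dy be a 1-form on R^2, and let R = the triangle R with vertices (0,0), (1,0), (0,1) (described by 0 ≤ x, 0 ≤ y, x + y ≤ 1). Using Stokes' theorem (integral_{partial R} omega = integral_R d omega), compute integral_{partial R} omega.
integral_(partial R) omega = 5/6

Stokes: integral_partial_R omega = integral_R d omega with d omega = (∂Q/∂x - ∂P/∂y) dx ∧ dy.
  ∂Q/∂x = 0
  ∂P/∂y = 4*x - 3
  integrand = ∂Q/∂x - ∂P/∂y = 3 - 4*x.
Integrating over R: integral_0^1 integral_0^{1-x} (3 - 4*x) dy dx = 5/6.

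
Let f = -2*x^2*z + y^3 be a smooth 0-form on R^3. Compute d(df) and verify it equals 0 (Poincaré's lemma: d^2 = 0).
d(df) = 0

Step 1: df = sum_i (∂f/∂x_i) dx_i = (-4*x*z) dx + (3*y^2) dy + (-2*x^2) dz.
Step 2: Apply d again. Using the 1-form formula, the coefficient of dx ∧ dy in d(df) is ∂^2 f/∂x ∂y - ∂^2 f/∂y ∂x = (0) - (0) = 0 (equality of mixed partials for smooth f).
Similarly for dx ∧ dz and dy ∧ dz — all coefficients vanish. So d(df) = 0.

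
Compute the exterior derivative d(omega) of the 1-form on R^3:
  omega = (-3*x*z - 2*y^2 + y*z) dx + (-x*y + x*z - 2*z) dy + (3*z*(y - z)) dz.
d(omega) = (3*y) dx ∧ dy + (3*x - y) dx ∧ dz + (-x + 3*z + 2) dy ∧ dz

For a 1-form omega = sum_i f_i dx_i, the exterior derivative is
  d(omega) = sum_{i < j} (∂f_j/∂x_i - ∂f_i/∂x_j) dx_i ∧ dx_j.
  coefficient of dx ∧ dy: ∂f_2/∂x - ∂f_1/∂y = ∂(-x*y + x*z - 2*z)/∂x - ∂(-3*x*z - 2*y^2 + y*z)/∂y = 3*y
  coefficient of dx ∧ dz: ∂f_3/∂x - ∂f_1/∂z = ∂(3*z*(y - z))/∂x - ∂(-3*x*z - 2*y^2 + y*z)/∂z = 3*x - y
  coefficient of dy ∧ dz: ∂f_3/∂y - ∂f_2/∂z = ∂(3*z*(y - z))/∂y - ∂(-x*y + x*z - 2*z)/∂z = -x + 3*z + 2
Assembling: d(omega) = (3*y) dx ∧ dy + (3*x - y) dx ∧ dz + (-x + 3*z + 2) dy ∧ dz.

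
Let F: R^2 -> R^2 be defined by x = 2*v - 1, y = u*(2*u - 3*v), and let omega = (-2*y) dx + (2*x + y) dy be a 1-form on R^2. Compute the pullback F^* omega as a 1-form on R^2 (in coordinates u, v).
F^* omega = (8*u^3 - 18*u^2*v + 9*u*v^2 + 16*u*v - 8*u - 12*v^2 + 6*v) du + (u*(-6*u^2 + 9*u*v - 8*u + 6)) dv

Using F^*(f dg) = (f ∘ F) d(g ∘ F), substitute each coordinate x_i by F_i(u, v) in f_i, and replace dx_i by d F_i = (∂F_i/∂u) du + (∂F_i/∂v) dv.
  For the x component: f_1(F) = 2*u*(-2*u + 3*v); d F_1 = (0) du + (2) dv
  For the y component: f_2(F) = 2*u^2 - 3*u*v + 4*v - 2; d F_2 = (4*u - 3*v) du + (-3*u) dv
Combining and collecting du, dv coefficients:
  coeff of du: 8*u^3 - 18*u^2*v + 9*u*v^2 + 16*u*v - 8*u - 12*v^2 + 6*v
  coeff of dv: u*(-6*u^2 + 9*u*v - 8*u + 6)
F^* omega = (8*u^3 - 18*u^2*v + 9*u*v^2 + 16*u*v - 8*u - 12*v^2 + 6*v) du + (u*(-6*u^2 + 9*u*v - 8*u + 6)) dv.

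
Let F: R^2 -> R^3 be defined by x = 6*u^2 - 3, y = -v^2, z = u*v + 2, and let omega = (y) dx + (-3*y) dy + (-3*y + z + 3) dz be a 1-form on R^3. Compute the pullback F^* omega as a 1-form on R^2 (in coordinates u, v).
F^* omega = (v*(-11*u*v + 3*v^2 + 5)) du + (u^2*v + 3*u*v^2 + 5*u - 6*v^3) dv

Using F^*(f dg) = (f ∘ F) d(g ∘ F), substitute each coordinate x_i by F_i(u, v) in f_i, and replace dx_i by d F_i = (∂F_i/∂u) du + (∂F_i/∂v) dv.
  For the x component: f_1(F) = -v^2; d F_1 = (12*u) du + (0) dv
  For the y component: f_2(F) = 3*v^2; d F_2 = (0) du + (-2*v) dv
  For the z component: f_3(F) = u*v + 3*v^2 + 5; d F_3 = (v) du + (u) dv
Combining and collecting du, dv coefficients:
  coeff of du: v*(-11*u*v + 3*v^2 + 5)
  coeff of dv: u^2*v + 3*u*v^2 + 5*u - 6*v^3
F^* omega = (v*(-11*u*v + 3*v^2 + 5)) du + (u^2*v + 3*u*v^2 + 5*u - 6*v^3) dv.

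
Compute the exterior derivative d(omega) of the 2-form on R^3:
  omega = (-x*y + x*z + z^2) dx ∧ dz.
d(omega) = (x) dx ∧ dy ∧ dz

For a 2-form omega = sum_{i<j} g_{ij} dx_i ∧ dx_j, the exterior derivative is
  d(omega) = sum_{i<j} d(g_{ij}) ∧ dx_i ∧ dx_j = sum_{i<j, k} (∂g_{ij}/∂x_k) dx_k ∧ dx_i ∧ dx_j.
Expand each term, using dx_k ∧ dx_i ∧ dx_j = sgn(permutation) dx_{(a)} ∧ dx_{(b)} ∧ dx_{(c)} with (a < b < c) sorted:
  d(-x*y + x*z + z^2) includes (∂/∂y)(-x*y + x*z + z^2) dy = (-x) dy, which multiplied by dx ∧ dz gives (x) dx ∧ dy ∧ dz
Collecting like 3-forms: d(omega) = (x) dx ∧ dy ∧ dz.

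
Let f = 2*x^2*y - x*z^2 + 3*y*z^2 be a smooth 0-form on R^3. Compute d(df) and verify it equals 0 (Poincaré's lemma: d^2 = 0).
d(df) = 0

Step 1: df = sum_i (∂f/∂x_i) dx_i = (4*x*y - z^2) dx + (2*x^2 + 3*z^2) dy + (2*z*(-x + 3*y)) dz.
Step 2: Apply d again. Using the 1-form formula, the coefficient of dx ∧ dy in d(df) is ∂^2 f/∂x ∂y - ∂^2 f/∂y ∂x = (4*x) - (4*x) = 0 (equality of mixed partials for smooth f).
Similarly for dx ∧ dz and dy ∧ dz — all coefficients vanish. So d(df) = 0.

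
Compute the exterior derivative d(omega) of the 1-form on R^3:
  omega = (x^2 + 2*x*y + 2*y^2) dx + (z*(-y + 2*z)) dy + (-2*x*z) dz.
d(omega) = (-2*x - 4*y) dx ∧ dy + (-2*z) dx ∧ dz + (y - 4*z) dy ∧ dz

For a 1-form omega = sum_i f_i dx_i, the exterior derivative is
  d(omega) = sum_{i < j} (∂f_j/∂x_i - ∂f_i/∂x_j) dx_i ∧ dx_j.
  coefficient of dx ∧ dy: ∂f_2/∂x - ∂f_1/∂y = ∂(z*(-y + 2*z))/∂x - ∂(x^2 + 2*x*y + 2*y^2)/∂y = -2*x - 4*y
  coefficient of dx ∧ dz: ∂f_3/∂x - ∂f_1/∂z = ∂(-2*x*z)/∂x - ∂(x^2 + 2*x*y + 2*y^2)/∂z = -2*z
  coefficient of dy ∧ dz: ∂f_3/∂y - ∂f_2/∂z = ∂(-2*x*z)/∂y - ∂(z*(-y + 2*z))/∂z = y - 4*z
Assembling: d(omega) = (-2*x - 4*y) dx ∧ dy + (-2*z) dx ∧ dz + (y - 4*z) dy ∧ dz.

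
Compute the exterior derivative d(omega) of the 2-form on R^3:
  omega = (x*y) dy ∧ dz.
d(omega) = (y) dx ∧ dy ∧ dz

For a 2-form omega = sum_{i<j} g_{ij} dx_i ∧ dx_j, the exterior derivative is
  d(omega) = sum_{i<j} d(g_{ij}) ∧ dx_i ∧ dx_j = sum_{i<j, k} (∂g_{ij}/∂x_k) dx_k ∧ dx_i ∧ dx_j.
Expand each term, using dx_k ∧ dx_i ∧ dx_j = sgn(permutation) dx_{(a)} ∧ dx_{(b)} ∧ dx_{(c)} with (a < b < c) sorted:
  d(x*y) includes (∂/∂x)(x*y) dx = (y) dx, which multiplied by dy ∧ dz gives (y) dx ∧ dy ∧ dz
Collecting like 3-forms: d(omega) = (y) dx ∧ dy ∧ dz.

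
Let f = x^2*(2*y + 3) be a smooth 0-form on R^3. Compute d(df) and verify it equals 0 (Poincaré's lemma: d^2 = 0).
d(df) = 0

Step 1: df = sum_i (∂f/∂x_i) dx_i = (2*x*(2*y + 3)) dx + (2*x^2) dy + (0) dz.
Step 2: Apply d again. Using the 1-form formula, the coefficient of dx ∧ dy in d(df) is ∂^2 f/∂x ∂y - ∂^2 f/∂y ∂x = (4*x) - (4*x) = 0 (equality of mixed partials for smooth f).
Similarly for dx ∧ dz and dy ∧ dz — all coefficients vanish. So d(df) = 0.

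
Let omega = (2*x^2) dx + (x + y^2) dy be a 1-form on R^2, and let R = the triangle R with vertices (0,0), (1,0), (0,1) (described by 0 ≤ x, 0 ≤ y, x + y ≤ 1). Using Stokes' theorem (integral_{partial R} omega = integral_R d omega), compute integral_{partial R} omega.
integral_(partial R) omega = 1/2

Stokes: integral_partial_R omega = integral_R d omega with d omega = (∂Q/∂x - ∂P/∂y) dx ∧ dy.
  ∂Q/∂x = 1
  ∂P/∂y = 0
  integrand = ∂Q/∂x - ∂P/∂y = 1.
Integrating over R: integral_0^1 integral_0^{1-x} (1) dy dx = 1/2.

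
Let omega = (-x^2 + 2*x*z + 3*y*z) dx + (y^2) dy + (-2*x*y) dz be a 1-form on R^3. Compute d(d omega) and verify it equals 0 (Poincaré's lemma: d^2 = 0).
d(d omega) = 0

Step 1: d omega = sum_{i<j} (∂f_j/∂x_i - ∂f_i/∂x_j) dx_i ∧ dx_j:
  coeff of dx ∧ dy: -3*z
  coeff of dx ∧ dz: -2*x - 5*y
  coeff of dy ∧ dz: -2*x
Step 2: Apply d again to each 2-form coefficient. The only possible 3-form in R^3 is dx ∧ dy ∧ dz, with coefficient
  ∂(coeff of dy∧dz)/∂x - ∂(coeff of dx∧dz)/∂y + ∂(coeff of dx∧dy)/∂z
  = ∂/∂x (-2*x) - ∂/∂y (-2*x - 5*y) + ∂/∂z (-3*z).
Each of these terms simplifies to sums of mixed partials that cancel in pairs. The result is 0 (by equality of mixed partials for smooth functions — Schwarz / Clairaut).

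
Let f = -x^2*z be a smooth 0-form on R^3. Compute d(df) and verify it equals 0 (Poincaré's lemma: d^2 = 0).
d(df) = 0

Step 1: df = sum_i (∂f/∂x_i) dx_i = (-2*x*z) dx + (0) dy + (-x^2) dz.
Step 2: Apply d again. Using the 1-form formula, the coefficient of dx ∧ dy in d(df) is ∂^2 f/∂x ∂y - ∂^2 f/∂y ∂x = (0) - (0) = 0 (equality of mixed partials for smooth f).
Similarly for dx ∧ dz and dy ∧ dz — all coefficients vanish. So d(df) = 0.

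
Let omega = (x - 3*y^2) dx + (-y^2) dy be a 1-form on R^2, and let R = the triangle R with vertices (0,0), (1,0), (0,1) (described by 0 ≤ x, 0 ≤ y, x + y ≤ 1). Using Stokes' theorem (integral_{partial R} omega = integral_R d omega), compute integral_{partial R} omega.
integral_(partial R) omega = 1

Stokes: integral_partial_R omega = integral_R d omega with d omega = (∂Q/∂x - ∂P/∂y) dx ∧ dy.
  ∂Q/∂x = 0
  ∂P/∂y = -6*y
  integrand = ∂Q/∂x - ∂P/∂y = 6*y.
Integrating over R: integral_0^1 integral_0^{1-x} (6*y) dy dx = 1.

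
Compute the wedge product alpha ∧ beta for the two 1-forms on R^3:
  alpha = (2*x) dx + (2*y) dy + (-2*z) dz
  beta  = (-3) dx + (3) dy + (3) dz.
alpha ∧ beta = (6*x + 6*y) dx ∧ dy + (6*x - 6*z) dx ∧ dz + (6*y + 6*z) dy ∧ dz

Distribute the wedge, using dx_i ∧ dx_j = -dx_j ∧ dx_i and dx_i ∧ dx_i = 0. For each pair (i, j) with i < j, the coefficient of dx_i ∧ dx_j in alpha ∧ beta is (alpha_i * beta_j - alpha_j * beta_i). Collecting: alpha ∧ beta = (6*x + 6*y) dx ∧ dy + (6*x - 6*z) dx ∧ dz + (6*y + 6*z) dy ∧ dz.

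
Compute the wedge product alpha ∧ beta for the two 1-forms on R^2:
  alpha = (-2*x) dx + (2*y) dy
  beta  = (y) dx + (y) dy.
alpha ∧ beta = (-2*y*(x + y)) dx ∧ dy

Distribute the wedge, using dx_i ∧ dx_j = -dx_j ∧ dx_i and dx_i ∧ dx_i = 0. For each pair (i, j) with i < j, the coefficient of dx_i ∧ dx_j in alpha ∧ beta is (alpha_i * beta_j - alpha_j * beta_i). Collecting: alpha ∧ beta = (-2*y*(x + y)) dx ∧ dy.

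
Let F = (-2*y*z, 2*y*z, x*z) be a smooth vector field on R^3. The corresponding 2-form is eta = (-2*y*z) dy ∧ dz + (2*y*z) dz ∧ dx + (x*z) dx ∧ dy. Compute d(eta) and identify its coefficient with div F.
d(eta) = (x + 2*z) dx ∧ dy ∧ dz; div F = x + 2*z

For a 2-form in R^3 of the form above, applying d gives a 3-form with coefficient ∂P/∂x + ∂Q/∂y + ∂R/∂z:
  ∂P/∂x = 0
  ∂Q/∂y = 2*z
  ∂R/∂z = x
Sum = x + 2*z, which is exactly div F.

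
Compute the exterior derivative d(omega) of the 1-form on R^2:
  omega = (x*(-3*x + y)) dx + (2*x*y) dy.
d(omega) = (-x + 2*y) dx ∧ dy

For a 1-form omega = sum_i f_i dx_i, the exterior derivative is
  d(omega) = sum_{i < j} (∂f_j/∂x_i - ∂f_i/∂x_j) dx_i ∧ dx_j.
  coefficient of dx ∧ dy: ∂f_2/∂x - ∂f_1/∂y = ∂(2*x*y)/∂x - ∂(x*(-3*x + y))/∂y = -x + 2*y
Assembling: d(omega) = (-x + 2*y) dx ∧ dy.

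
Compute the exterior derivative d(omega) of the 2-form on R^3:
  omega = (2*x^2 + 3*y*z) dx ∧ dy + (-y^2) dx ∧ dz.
d(omega) = (5*y) dx ∧ dy ∧ dz

For a 2-form omega = sum_{i<j} g_{ij} dx_i ∧ dx_j, the exterior derivative is
  d(omega) = sum_{i<j} d(g_{ij}) ∧ dx_i ∧ dx_j = sum_{i<j, k} (∂g_{ij}/∂x_k) dx_k ∧ dx_i ∧ dx_j.
Expand each term, using dx_k ∧ dx_i ∧ dx_j = sgn(permutation) dx_{(a)} ∧ dx_{(b)} ∧ dx_{(c)} with (a < b < c) sorted:
  d(2*x^2 + 3*y*z) includes (∂/∂z)(2*x^2 + 3*y*z) dz = (3*y) dz, which multiplied by dx ∧ dy gives (3*y) dx ∧ dy ∧ dz
  d(-y^2) includes (∂/∂y)(-y^2) dy = (-2*y) dy, which multiplied by dx ∧ dz gives (2*y) dx ∧ dy ∧ dz
Collecting like 3-forms: d(omega) = (5*y) dx ∧ dy ∧ dz.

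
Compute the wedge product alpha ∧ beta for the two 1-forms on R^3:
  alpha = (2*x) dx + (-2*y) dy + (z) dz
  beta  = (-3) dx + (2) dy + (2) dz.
alpha ∧ beta = (4*x - 6*y) dx ∧ dy + (4*x + 3*z) dx ∧ dz + (-4*y - 2*z) dy ∧ dz

Distribute the wedge, using dx_i ∧ dx_j = -dx_j ∧ dx_i and dx_i ∧ dx_i = 0. For each pair (i, j) with i < j, the coefficient of dx_i ∧ dx_j in alpha ∧ beta is (alpha_i * beta_j - alpha_j * beta_i). Collecting: alpha ∧ beta = (4*x - 6*y) dx ∧ dy + (4*x + 3*z) dx ∧ dz + (-4*y - 2*z) dy ∧ dz.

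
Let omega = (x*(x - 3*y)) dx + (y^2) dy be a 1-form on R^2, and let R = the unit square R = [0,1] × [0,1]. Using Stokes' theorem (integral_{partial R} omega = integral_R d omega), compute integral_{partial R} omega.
integral_(partial R) omega = 3/2

Stokes: integral_partial_R omega = integral_R d omega with d omega = (∂Q/∂x - ∂P/∂y) dx ∧ dy.
  ∂Q/∂x = 0
  ∂P/∂y = -3*x
  integrand = ∂Q/∂x - ∂P/∂y = 3*x.
Integrating over R: integral_0^1 integral_0^1 (3*x) dx dy = 3/2.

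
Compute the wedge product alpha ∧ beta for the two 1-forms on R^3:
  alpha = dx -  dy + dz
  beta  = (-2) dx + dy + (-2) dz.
alpha ∧ beta = (-1) dx ∧ dy + (1) dy ∧ dz

Distribute the wedge, using dx_i ∧ dx_j = -dx_j ∧ dx_i and dx_i ∧ dx_i = 0. For each pair (i, j) with i < j, the coefficient of dx_i ∧ dx_j in alpha ∧ beta is (alpha_i * beta_j - alpha_j * beta_i). Collecting: alpha ∧ beta = (-1) dx ∧ dy + (1) dy ∧ dz.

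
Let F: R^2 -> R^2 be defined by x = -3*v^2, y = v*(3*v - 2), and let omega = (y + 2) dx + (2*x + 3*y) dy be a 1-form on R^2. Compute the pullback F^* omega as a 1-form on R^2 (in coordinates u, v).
F^* omega = (-30*v^2) dv

Using F^*(f dg) = (f ∘ F) d(g ∘ F), substitute each coordinate x_i by F_i(u, v) in f_i, and replace dx_i by d F_i = (∂F_i/∂u) du + (∂F_i/∂v) dv.
  For the x component: f_1(F) = 3*v^2 - 2*v + 2; d F_1 = (0) du + (-6*v) dv
  For the y component: f_2(F) = 3*v*(v - 2); d F_2 = (0) du + (6*v - 2) dv
Combining and collecting du, dv coefficients:
  coeff of du: 0
  coeff of dv: -30*v^2
F^* omega = (-30*v^2) dv.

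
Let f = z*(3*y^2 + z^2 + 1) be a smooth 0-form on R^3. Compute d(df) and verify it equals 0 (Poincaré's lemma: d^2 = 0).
d(df) = 0

Step 1: df = sum_i (∂f/∂x_i) dx_i = (0) dx + (6*y*z) dy + (3*y^2 + 3*z^2 + 1) dz.
Step 2: Apply d again. Using the 1-form formula, the coefficient of dx ∧ dy in d(df) is ∂^2 f/∂x ∂y - ∂^2 f/∂y ∂x = (0) - (0) = 0 (equality of mixed partials for smooth f).
Similarly for dx ∧ dz and dy ∧ dz — all coefficients vanish. So d(df) = 0.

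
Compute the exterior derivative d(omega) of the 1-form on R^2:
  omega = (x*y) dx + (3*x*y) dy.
d(omega) = (-x + 3*y) dx ∧ dy

For a 1-form omega = sum_i f_i dx_i, the exterior derivative is
  d(omega) = sum_{i < j} (∂f_j/∂x_i - ∂f_i/∂x_j) dx_i ∧ dx_j.
  coefficient of dx ∧ dy: ∂f_2/∂x - ∂f_1/∂y = ∂(3*x*y)/∂x - ∂(x*y)/∂y = -x + 3*y
Assembling: d(omega) = (-x + 3*y) dx ∧ dy.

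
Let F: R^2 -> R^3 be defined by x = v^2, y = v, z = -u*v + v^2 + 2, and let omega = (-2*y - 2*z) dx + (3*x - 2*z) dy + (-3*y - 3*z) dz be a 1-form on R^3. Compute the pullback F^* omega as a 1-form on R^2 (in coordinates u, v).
F^* omega = (3*v*(-u*v + v^2 + v + 2)) du + (-3*u^2*v + 13*u*v^2 + 5*u*v + 6*u - 10*v^3 - 9*v^2 - 20*v - 4) dv

Using F^*(f dg) = (f ∘ F) d(g ∘ F), substitute each coordinate x_i by F_i(u, v) in f_i, and replace dx_i by d F_i = (∂F_i/∂u) du + (∂F_i/∂v) dv.
  For the x component: f_1(F) = 2*u*v - 2*v^2 - 2*v - 4; d F_1 = (0) du + (2*v) dv
  For the y component: f_2(F) = 2*u*v + v^2 - 4; d F_2 = (0) du + (1) dv
  For the z component: f_3(F) = 3*u*v - 3*v^2 - 3*v - 6; d F_3 = (-v) du + (-u + 2*v) dv
Combining and collecting du, dv coefficients:
  coeff of du: 3*v*(-u*v + v^2 + v + 2)
  coeff of dv: -3*u^2*v + 13*u*v^2 + 5*u*v + 6*u - 10*v^3 - 9*v^2 - 20*v - 4
F^* omega = (3*v*(-u*v + v^2 + v + 2)) du + (-3*u^2*v + 13*u*v^2 + 5*u*v + 6*u - 10*v^3 - 9*v^2 - 20*v - 4) dv.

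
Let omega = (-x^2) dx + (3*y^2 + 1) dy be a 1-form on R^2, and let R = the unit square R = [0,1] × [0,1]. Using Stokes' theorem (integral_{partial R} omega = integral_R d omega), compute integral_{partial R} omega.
integral_(partial R) omega = 0

Stokes: integral_partial_R omega = integral_R d omega with d omega = (∂Q/∂x - ∂P/∂y) dx ∧ dy.
  ∂Q/∂x = 0
  ∂P/∂y = 0
  integrand = ∂Q/∂x - ∂P/∂y = 0.
Integrating over R: integral_0^1 integral_0^1 (0) dx dy = 0.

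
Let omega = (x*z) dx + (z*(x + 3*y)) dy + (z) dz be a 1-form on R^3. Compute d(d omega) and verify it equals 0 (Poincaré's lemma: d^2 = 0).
d(d omega) = 0

Step 1: d omega = sum_{i<j} (∂f_j/∂x_i - ∂f_i/∂x_j) dx_i ∧ dx_j:
  coeff of dx ∧ dy: z
  coeff of dx ∧ dz: -x
  coeff of dy ∧ dz: -x - 3*y
Step 2: Apply d again to each 2-form coefficient. The only possible 3-form in R^3 is dx ∧ dy ∧ dz, with coefficient
  ∂(coeff of dy∧dz)/∂x - ∂(coeff of dx∧dz)/∂y + ∂(coeff of dx∧dy)/∂z
  = ∂/∂x (-x - 3*y) - ∂/∂y (-x) + ∂/∂z (z).
Each of these terms simplifies to sums of mixed partials that cancel in pairs. The result is 0 (by equality of mixed partials for smooth functions — Schwarz / Clairaut).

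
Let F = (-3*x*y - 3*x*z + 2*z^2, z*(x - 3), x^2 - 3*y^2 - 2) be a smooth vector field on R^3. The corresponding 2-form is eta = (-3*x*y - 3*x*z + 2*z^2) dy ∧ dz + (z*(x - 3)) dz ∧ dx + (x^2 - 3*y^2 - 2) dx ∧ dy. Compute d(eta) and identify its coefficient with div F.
d(eta) = (-3*y - 3*z) dx ∧ dy ∧ dz; div F = -3*y - 3*z

For a 2-form in R^3 of the form above, applying d gives a 3-form with coefficient ∂P/∂x + ∂Q/∂y + ∂R/∂z:
  ∂P/∂x = -3*y - 3*z
  ∂Q/∂y = 0
  ∂R/∂z = 0
Sum = -3*y - 3*z, which is exactly div F.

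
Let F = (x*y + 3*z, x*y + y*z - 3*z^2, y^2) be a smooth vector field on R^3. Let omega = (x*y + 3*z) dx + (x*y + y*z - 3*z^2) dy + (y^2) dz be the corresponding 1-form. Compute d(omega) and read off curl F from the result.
d(omega) = (y + 6*z) dy ∧ dz + (3) dz ∧ dx + (-x + y) dx ∧ dy; curl F = (y + 6*z, 3, -x + y)

d omega = sum_{i<j} (∂f_j/∂x_i - ∂f_i/∂x_j) dx_i ∧ dx_j. Under the identification (dy ∧ dz, dz ∧ dx, dx ∧ dy) ↔ (e_x, e_y, e_z), the coefficients are exactly the components of curl F. Compute:
  ∂R/∂y - ∂Q/∂z = (2*y) - (y - 6*z) = y + 6*z
  ∂P/∂z - ∂R/∂x = (3) - (0) = 3
  ∂Q/∂x - ∂P/∂y = (y) - (x) = -x + y.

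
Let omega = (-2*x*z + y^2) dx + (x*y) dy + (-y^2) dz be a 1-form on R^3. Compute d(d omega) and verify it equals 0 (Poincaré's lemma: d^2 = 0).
d(d omega) = 0

Step 1: d omega = sum_{i<j} (∂f_j/∂x_i - ∂f_i/∂x_j) dx_i ∧ dx_j:
  coeff of dx ∧ dy: -y
  coeff of dx ∧ dz: 2*x
  coeff of dy ∧ dz: -2*y
Step 2: Apply d again to each 2-form coefficient. The only possible 3-form in R^3 is dx ∧ dy ∧ dz, with coefficient
  ∂(coeff of dy∧dz)/∂x - ∂(coeff of dx∧dz)/∂y + ∂(coeff of dx∧dy)/∂z
  = ∂/∂x (-2*y) - ∂/∂y (2*x) + ∂/∂z (-y).
Each of these terms simplifies to sums of mixed partials that cancel in pairs. The result is 0 (by equality of mixed partials for smooth functions — Schwarz / Clairaut).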